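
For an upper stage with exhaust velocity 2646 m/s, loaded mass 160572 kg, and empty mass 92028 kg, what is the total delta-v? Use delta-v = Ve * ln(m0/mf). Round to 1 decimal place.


Step 1: Mass ratio m0/mf = 160572 / 92028 = 1.744817
Step 2: ln(1.744817) = 0.55665
Step 3: delta-v = 2646 * 0.55665 = 1472.9 m/s

1472.9


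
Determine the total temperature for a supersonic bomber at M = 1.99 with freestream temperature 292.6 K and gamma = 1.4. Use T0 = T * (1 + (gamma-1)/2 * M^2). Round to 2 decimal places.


Step 1: (gamma-1)/2 = 0.2
Step 2: M^2 = 3.9601
Step 3: 1 + 0.2 * 3.9601 = 1.79202
Step 4: T0 = 292.6 * 1.79202 = 524.35 K

524.35


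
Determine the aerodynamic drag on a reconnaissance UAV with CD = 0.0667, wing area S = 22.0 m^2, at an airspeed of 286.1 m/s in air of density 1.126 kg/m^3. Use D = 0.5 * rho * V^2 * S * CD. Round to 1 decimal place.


Step 1: Dynamic pressure q = 0.5 * 1.126 * 286.1^2 = 46083.3572 Pa
Step 2: Drag D = q * S * CD = 46083.3572 * 22.0 * 0.0667
Step 3: D = 67622.7 N

67622.7


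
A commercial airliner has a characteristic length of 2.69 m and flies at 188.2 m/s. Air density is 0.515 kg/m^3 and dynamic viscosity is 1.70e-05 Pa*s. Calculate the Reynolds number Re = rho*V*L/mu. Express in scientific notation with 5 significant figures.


Step 1: Numerator = rho * V * L = 0.515 * 188.2 * 2.69 = 260.72287
Step 2: Re = 260.72287 / 1.70e-05
Step 3: Re = 1.5337e+07

1.5337e+07


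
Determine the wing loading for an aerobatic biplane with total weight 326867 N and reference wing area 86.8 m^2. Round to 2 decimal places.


Step 1: Wing loading = W / S = 326867 / 86.8
Step 2: Wing loading = 3765.75 N/m^2

3765.75


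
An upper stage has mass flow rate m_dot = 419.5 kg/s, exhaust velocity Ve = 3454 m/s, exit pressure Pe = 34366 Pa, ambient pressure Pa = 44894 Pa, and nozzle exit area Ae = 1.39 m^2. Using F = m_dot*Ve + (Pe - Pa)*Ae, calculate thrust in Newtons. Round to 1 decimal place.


Step 1: Momentum thrust = m_dot * Ve = 419.5 * 3454 = 1448953.0 N
Step 2: Pressure thrust = (Pe - Pa) * Ae = (34366 - 44894) * 1.39 = -14633.92 N
Step 3: Total thrust F = 1448953.0 + -14633.92 = 1434319.1 N

1434319.1


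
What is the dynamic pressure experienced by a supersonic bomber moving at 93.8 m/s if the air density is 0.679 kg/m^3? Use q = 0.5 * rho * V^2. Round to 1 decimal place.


Step 1: V^2 = 93.8^2 = 8798.44
Step 2: q = 0.5 * 0.679 * 8798.44
Step 3: q = 2987.1 Pa

2987.1


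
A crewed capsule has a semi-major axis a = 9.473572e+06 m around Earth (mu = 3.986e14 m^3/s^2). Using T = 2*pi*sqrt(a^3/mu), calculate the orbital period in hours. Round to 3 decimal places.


Step 1: a^3 / mu = 8.502395e+20 / 3.986e14 = 2.133064e+06
Step 2: sqrt(2.133064e+06) = 1460.5015 s
Step 3: T = 2*pi * 1460.5015 = 9176.6 s
Step 4: T in hours = 9176.6 / 3600 = 2.549 hours

2.549


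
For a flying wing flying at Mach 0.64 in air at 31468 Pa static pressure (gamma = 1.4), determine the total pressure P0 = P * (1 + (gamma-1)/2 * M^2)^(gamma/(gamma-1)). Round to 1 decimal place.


Step 1: (gamma-1)/2 * M^2 = 0.2 * 0.4096 = 0.08192
Step 2: 1 + 0.08192 = 1.08192
Step 3: Exponent gamma/(gamma-1) = 3.5
Step 4: P0 = 31468 * 1.08192^3.5 = 41452.6 Pa

41452.6


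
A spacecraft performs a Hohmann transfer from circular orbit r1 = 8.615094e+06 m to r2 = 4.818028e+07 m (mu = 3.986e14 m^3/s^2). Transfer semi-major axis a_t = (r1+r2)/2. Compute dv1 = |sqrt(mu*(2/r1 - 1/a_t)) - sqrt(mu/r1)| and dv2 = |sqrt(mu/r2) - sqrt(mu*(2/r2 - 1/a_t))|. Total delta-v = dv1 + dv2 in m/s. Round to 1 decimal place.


Step 1: Transfer semi-major axis a_t = (8.615094e+06 + 4.818028e+07) / 2 = 2.839769e+07 m
Step 2: v1 (circular at r1) = sqrt(mu/r1) = 6802.03 m/s
Step 3: v_t1 = sqrt(mu*(2/r1 - 1/a_t)) = 8859.96 m/s
Step 4: dv1 = |8859.96 - 6802.03| = 2057.93 m/s
Step 5: v2 (circular at r2) = 2876.3 m/s, v_t2 = 1584.25 m/s
Step 6: dv2 = |2876.3 - 1584.25| = 1292.05 m/s
Step 7: Total delta-v = 2057.93 + 1292.05 = 3350.0 m/s

3350.0


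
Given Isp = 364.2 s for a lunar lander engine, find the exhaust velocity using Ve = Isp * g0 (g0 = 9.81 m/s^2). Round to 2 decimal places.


Step 1: Ve = Isp * g0 = 364.2 * 9.81
Step 2: Ve = 3572.80 m/s

3572.80


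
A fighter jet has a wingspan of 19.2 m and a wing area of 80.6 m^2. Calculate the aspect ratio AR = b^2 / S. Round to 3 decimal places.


Step 1: b^2 = 19.2^2 = 368.64
Step 2: AR = 368.64 / 80.6 = 4.574

4.574


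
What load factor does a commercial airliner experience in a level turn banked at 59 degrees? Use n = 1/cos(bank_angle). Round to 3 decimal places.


Step 1: Convert 59 degrees to radians = 1.029744
Step 2: cos(59 deg) = 0.515038
Step 3: n = 1 / 0.515038 = 1.942

1.942


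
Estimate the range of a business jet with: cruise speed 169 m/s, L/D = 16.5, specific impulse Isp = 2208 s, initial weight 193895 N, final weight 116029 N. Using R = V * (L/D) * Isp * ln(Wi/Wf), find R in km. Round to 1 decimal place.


Step 1: Coefficient = V * (L/D) * Isp = 169 * 16.5 * 2208 = 6157008.0 m
Step 2: Wi/Wf = 193895 / 116029 = 1.671091
Step 3: ln(1.671091) = 0.513477
Step 4: R = 6157008.0 * 0.513477 = 3161479.6 m = 3161.5 km

3161.5


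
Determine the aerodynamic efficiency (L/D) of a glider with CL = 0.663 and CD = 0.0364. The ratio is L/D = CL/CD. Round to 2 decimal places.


Step 1: L/D = CL / CD = 0.663 / 0.0364
Step 2: L/D = 18.21

18.21


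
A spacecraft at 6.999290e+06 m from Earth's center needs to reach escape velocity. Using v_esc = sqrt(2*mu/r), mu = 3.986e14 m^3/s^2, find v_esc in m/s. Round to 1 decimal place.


Step 1: 2*mu/r = 2 * 3.986e14 / 6.999290e+06 = 113897266.7228
Step 2: v_esc = sqrt(113897266.7228) = 10672.3 m/s

10672.3


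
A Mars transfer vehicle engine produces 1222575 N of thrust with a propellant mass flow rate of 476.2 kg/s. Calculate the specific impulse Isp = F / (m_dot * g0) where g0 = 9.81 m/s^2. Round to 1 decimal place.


Step 1: m_dot * g0 = 476.2 * 9.81 = 4671.52
Step 2: Isp = 1222575 / 4671.52 = 261.7 s

261.7


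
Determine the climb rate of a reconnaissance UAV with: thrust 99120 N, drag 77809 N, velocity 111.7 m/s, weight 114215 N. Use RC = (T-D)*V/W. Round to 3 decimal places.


Step 1: Excess thrust = T - D = 99120 - 77809 = 21311 N
Step 2: Excess power = 21311 * 111.7 = 2380438.7 W
Step 3: RC = 2380438.7 / 114215 = 20.842 m/s

20.842


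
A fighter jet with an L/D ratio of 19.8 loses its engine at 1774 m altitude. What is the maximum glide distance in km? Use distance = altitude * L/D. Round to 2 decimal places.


Step 1: Glide distance = altitude * L/D = 1774 * 19.8 = 35125.2 m
Step 2: Convert to km: 35125.2 / 1000 = 35.13 km

35.13


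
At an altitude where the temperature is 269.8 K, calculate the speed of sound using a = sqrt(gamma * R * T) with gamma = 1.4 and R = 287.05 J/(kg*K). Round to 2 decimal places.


Step 1: gamma * R * T = 1.4 * 287.05 * 269.8 = 108424.526
Step 2: a = sqrt(108424.526) = 329.28 m/s

329.28


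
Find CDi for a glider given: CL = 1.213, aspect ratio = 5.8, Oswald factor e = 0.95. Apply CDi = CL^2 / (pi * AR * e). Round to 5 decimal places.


Step 1: CL^2 = 1.213^2 = 1.471369
Step 2: pi * AR * e = 3.14159 * 5.8 * 0.95 = 17.310176
Step 3: CDi = 1.471369 / 17.310176 = 0.08500

0.08500


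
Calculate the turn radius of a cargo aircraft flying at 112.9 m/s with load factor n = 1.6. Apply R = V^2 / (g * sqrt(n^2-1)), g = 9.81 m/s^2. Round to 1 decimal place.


Step 1: V^2 = 112.9^2 = 12746.41
Step 2: n^2 - 1 = 1.6^2 - 1 = 1.56
Step 3: sqrt(1.56) = 1.249
Step 4: R = 12746.41 / (9.81 * 1.249) = 1040.3 m

1040.3


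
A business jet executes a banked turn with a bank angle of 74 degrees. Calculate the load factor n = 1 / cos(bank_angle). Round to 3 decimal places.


Step 1: Convert 74 degrees to radians = 1.291544
Step 2: cos(74 deg) = 0.275637
Step 3: n = 1 / 0.275637 = 3.628

3.628


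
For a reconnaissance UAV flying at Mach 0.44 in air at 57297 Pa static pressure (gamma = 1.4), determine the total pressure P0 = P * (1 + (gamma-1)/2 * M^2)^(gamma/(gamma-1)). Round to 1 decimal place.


Step 1: (gamma-1)/2 * M^2 = 0.2 * 0.1936 = 0.03872
Step 2: 1 + 0.03872 = 1.03872
Step 3: Exponent gamma/(gamma-1) = 3.5
Step 4: P0 = 57297 * 1.03872^3.5 = 65445.0 Pa

65445.0


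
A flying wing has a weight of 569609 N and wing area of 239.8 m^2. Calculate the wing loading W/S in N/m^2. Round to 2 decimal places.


Step 1: Wing loading = W / S = 569609 / 239.8
Step 2: Wing loading = 2375.35 N/m^2

2375.35


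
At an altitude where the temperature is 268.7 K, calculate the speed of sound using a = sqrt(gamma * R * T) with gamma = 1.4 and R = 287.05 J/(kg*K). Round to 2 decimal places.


Step 1: gamma * R * T = 1.4 * 287.05 * 268.7 = 107982.469
Step 2: a = sqrt(107982.469) = 328.61 m/s

328.61


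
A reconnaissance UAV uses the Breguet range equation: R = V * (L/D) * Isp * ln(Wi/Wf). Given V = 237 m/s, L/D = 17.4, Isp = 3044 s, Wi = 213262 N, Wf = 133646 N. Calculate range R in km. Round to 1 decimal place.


Step 1: Coefficient = V * (L/D) * Isp = 237 * 17.4 * 3044 = 12552847.2 m
Step 2: Wi/Wf = 213262 / 133646 = 1.595723
Step 3: ln(1.595723) = 0.467327
Step 4: R = 12552847.2 * 0.467327 = 5866283.7 m = 5866.3 km

5866.3


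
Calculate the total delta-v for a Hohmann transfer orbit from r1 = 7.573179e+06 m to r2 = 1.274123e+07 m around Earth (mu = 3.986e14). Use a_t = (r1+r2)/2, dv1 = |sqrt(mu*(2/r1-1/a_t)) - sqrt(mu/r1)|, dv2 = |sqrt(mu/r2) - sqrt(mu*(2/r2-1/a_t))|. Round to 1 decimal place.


Step 1: Transfer semi-major axis a_t = (7.573179e+06 + 1.274123e+07) / 2 = 1.015720e+07 m
Step 2: v1 (circular at r1) = sqrt(mu/r1) = 7254.87 m/s
Step 3: v_t1 = sqrt(mu*(2/r1 - 1/a_t)) = 8125.46 m/s
Step 4: dv1 = |8125.46 - 7254.87| = 870.59 m/s
Step 5: v2 (circular at r2) = 5593.23 m/s, v_t2 = 4829.64 m/s
Step 6: dv2 = |5593.23 - 4829.64| = 763.59 m/s
Step 7: Total delta-v = 870.59 + 763.59 = 1634.2 m/s

1634.2


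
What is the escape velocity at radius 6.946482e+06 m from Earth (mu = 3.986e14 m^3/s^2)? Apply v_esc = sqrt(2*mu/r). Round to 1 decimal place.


Step 1: 2*mu/r = 2 * 3.986e14 / 6.946482e+06 = 114763127.5803
Step 2: v_esc = sqrt(114763127.5803) = 10712.8 m/s

10712.8


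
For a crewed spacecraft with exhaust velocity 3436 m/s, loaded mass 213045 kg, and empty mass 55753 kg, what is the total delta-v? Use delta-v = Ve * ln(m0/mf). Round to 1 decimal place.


Step 1: Mass ratio m0/mf = 213045 / 55753 = 3.821229
Step 2: ln(3.821229) = 1.340572
Step 3: delta-v = 3436 * 1.340572 = 4606.2 m/s

4606.2


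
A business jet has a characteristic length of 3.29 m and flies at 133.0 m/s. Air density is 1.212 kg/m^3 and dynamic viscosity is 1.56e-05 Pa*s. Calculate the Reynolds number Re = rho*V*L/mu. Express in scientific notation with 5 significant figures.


Step 1: Numerator = rho * V * L = 1.212 * 133.0 * 3.29 = 530.33484
Step 2: Re = 530.33484 / 1.56e-05
Step 3: Re = 3.3996e+07

3.3996e+07


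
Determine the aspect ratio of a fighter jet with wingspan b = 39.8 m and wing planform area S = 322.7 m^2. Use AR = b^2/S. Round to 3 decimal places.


Step 1: b^2 = 39.8^2 = 1584.04
Step 2: AR = 1584.04 / 322.7 = 4.909

4.909


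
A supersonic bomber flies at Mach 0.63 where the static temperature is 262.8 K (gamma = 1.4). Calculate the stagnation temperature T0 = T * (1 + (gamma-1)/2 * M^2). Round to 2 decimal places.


Step 1: (gamma-1)/2 = 0.2
Step 2: M^2 = 0.3969
Step 3: 1 + 0.2 * 0.3969 = 1.07938
Step 4: T0 = 262.8 * 1.07938 = 283.66 K

283.66


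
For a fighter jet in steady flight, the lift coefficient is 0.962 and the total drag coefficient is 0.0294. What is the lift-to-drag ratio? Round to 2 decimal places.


Step 1: L/D = CL / CD = 0.962 / 0.0294
Step 2: L/D = 32.72

32.72


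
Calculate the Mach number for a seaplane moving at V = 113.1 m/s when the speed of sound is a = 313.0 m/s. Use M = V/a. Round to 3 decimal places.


Step 1: M = V / a = 113.1 / 313.0
Step 2: M = 0.361

0.361


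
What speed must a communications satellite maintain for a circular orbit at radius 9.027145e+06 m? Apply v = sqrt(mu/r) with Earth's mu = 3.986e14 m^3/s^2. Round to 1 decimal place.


Step 1: mu / r = 3.986e14 / 9.027145e+06 = 44155710.3603
Step 2: v = sqrt(44155710.3603) = 6645.0 m/s

6645.0


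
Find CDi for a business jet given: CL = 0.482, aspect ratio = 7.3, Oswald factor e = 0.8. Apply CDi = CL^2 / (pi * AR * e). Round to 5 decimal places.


Step 1: CL^2 = 0.482^2 = 0.232324
Step 2: pi * AR * e = 3.14159 * 7.3 * 0.8 = 18.346901
Step 3: CDi = 0.232324 / 18.346901 = 0.01266

0.01266


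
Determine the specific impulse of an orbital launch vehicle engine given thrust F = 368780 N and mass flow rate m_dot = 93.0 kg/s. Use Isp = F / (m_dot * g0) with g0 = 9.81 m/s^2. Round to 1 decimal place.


Step 1: m_dot * g0 = 93.0 * 9.81 = 912.33
Step 2: Isp = 368780 / 912.33 = 404.2 s

404.2


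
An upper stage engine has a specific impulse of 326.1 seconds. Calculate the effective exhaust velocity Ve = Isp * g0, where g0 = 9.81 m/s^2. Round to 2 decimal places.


Step 1: Ve = Isp * g0 = 326.1 * 9.81
Step 2: Ve = 3199.04 m/s

3199.04


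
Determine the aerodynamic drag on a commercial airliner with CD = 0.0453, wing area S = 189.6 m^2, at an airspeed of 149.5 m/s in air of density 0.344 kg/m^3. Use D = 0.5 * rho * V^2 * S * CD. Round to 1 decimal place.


Step 1: Dynamic pressure q = 0.5 * 0.344 * 149.5^2 = 3844.243 Pa
Step 2: Drag D = q * S * CD = 3844.243 * 189.6 * 0.0453
Step 3: D = 33017.7 N

33017.7


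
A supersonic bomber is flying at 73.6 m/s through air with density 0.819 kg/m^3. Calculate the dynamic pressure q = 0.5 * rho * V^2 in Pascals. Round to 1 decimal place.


Step 1: V^2 = 73.6^2 = 5416.96
Step 2: q = 0.5 * 0.819 * 5416.96
Step 3: q = 2218.2 Pa

2218.2


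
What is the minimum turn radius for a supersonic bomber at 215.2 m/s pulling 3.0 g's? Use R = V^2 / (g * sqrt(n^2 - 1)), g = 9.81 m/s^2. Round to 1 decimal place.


Step 1: V^2 = 215.2^2 = 46311.04
Step 2: n^2 - 1 = 3.0^2 - 1 = 8.0
Step 3: sqrt(8.0) = 2.828427
Step 4: R = 46311.04 / (9.81 * 2.828427) = 1669.1 m

1669.1


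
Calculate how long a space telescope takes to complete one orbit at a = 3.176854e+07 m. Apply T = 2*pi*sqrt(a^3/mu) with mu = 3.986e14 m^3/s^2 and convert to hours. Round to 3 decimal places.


Step 1: a^3 / mu = 3.206209e+22 / 3.986e14 = 8.043674e+07
Step 2: sqrt(8.043674e+07) = 8968.6533 s
Step 3: T = 2*pi * 8968.6533 = 56351.71 s
Step 4: T in hours = 56351.71 / 3600 = 15.653 hours

15.653


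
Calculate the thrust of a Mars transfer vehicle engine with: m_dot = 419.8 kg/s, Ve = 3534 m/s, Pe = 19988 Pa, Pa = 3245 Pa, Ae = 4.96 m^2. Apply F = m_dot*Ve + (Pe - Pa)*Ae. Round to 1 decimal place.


Step 1: Momentum thrust = m_dot * Ve = 419.8 * 3534 = 1483573.2 N
Step 2: Pressure thrust = (Pe - Pa) * Ae = (19988 - 3245) * 4.96 = 83045.28 N
Step 3: Total thrust F = 1483573.2 + 83045.28 = 1566618.5 N

1566618.5


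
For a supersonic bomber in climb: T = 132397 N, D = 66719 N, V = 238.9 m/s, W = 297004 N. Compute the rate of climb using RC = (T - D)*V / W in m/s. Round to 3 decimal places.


Step 1: Excess thrust = T - D = 132397 - 66719 = 65678 N
Step 2: Excess power = 65678 * 238.9 = 15690474.2 W
Step 3: RC = 15690474.2 / 297004 = 52.829 m/s

52.829


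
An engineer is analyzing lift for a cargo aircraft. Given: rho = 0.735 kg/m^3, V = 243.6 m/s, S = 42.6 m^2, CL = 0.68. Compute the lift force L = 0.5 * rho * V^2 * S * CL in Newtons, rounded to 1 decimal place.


Step 1: Calculate dynamic pressure q = 0.5 * 0.735 * 243.6^2 = 0.5 * 0.735 * 59340.96 = 21807.8028 Pa
Step 2: Multiply by wing area and lift coefficient: L = 21807.8028 * 42.6 * 0.68
Step 3: L = 929012.3993 * 0.68 = 631728.4 N

631728.4


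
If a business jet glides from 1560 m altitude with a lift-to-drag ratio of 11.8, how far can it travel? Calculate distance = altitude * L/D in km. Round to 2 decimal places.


Step 1: Glide distance = altitude * L/D = 1560 * 11.8 = 18408.0 m
Step 2: Convert to km: 18408.0 / 1000 = 18.41 km

18.41


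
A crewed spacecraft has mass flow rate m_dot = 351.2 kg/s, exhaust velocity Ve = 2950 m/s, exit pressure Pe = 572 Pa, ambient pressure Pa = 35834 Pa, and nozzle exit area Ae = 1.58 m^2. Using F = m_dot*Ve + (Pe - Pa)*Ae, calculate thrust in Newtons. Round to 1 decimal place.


Step 1: Momentum thrust = m_dot * Ve = 351.2 * 2950 = 1036040.0 N
Step 2: Pressure thrust = (Pe - Pa) * Ae = (572 - 35834) * 1.58 = -55713.96 N
Step 3: Total thrust F = 1036040.0 + -55713.96 = 980326.0 N

980326.0


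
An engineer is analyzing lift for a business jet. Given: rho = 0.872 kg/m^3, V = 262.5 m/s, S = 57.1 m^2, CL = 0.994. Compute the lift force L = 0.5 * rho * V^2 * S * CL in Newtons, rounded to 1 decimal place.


Step 1: Calculate dynamic pressure q = 0.5 * 0.872 * 262.5^2 = 0.5 * 0.872 * 68906.25 = 30043.125 Pa
Step 2: Multiply by wing area and lift coefficient: L = 30043.125 * 57.1 * 0.994
Step 3: L = 1715462.4375 * 0.994 = 1705169.7 N

1705169.7


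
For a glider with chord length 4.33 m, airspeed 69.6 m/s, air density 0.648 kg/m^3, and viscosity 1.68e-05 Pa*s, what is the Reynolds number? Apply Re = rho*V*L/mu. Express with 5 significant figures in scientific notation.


Step 1: Numerator = rho * V * L = 0.648 * 69.6 * 4.33 = 195.286464
Step 2: Re = 195.286464 / 1.68e-05
Step 3: Re = 1.1624e+07

1.1624e+07


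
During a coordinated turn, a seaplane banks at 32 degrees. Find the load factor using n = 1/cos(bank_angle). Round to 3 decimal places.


Step 1: Convert 32 degrees to radians = 0.558505
Step 2: cos(32 deg) = 0.848048
Step 3: n = 1 / 0.848048 = 1.179

1.179


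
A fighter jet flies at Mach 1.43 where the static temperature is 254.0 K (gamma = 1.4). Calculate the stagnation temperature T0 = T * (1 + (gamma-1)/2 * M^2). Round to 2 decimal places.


Step 1: (gamma-1)/2 = 0.2
Step 2: M^2 = 2.0449
Step 3: 1 + 0.2 * 2.0449 = 1.40898
Step 4: T0 = 254.0 * 1.40898 = 357.88 K

357.88


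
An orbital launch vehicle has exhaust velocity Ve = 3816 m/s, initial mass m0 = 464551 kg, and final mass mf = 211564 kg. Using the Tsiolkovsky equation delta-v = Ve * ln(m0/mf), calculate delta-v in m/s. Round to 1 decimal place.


Step 1: Mass ratio m0/mf = 464551 / 211564 = 2.195794
Step 2: ln(2.195794) = 0.786544
Step 3: delta-v = 3816 * 0.786544 = 3001.5 m/s

3001.5


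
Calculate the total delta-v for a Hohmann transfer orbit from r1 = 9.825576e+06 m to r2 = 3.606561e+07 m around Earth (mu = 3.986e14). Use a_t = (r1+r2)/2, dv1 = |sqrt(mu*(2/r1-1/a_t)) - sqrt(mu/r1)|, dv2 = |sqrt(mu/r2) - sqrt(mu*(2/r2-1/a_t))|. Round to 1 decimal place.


Step 1: Transfer semi-major axis a_t = (9.825576e+06 + 3.606561e+07) / 2 = 2.294559e+07 m
Step 2: v1 (circular at r1) = sqrt(mu/r1) = 6369.27 m/s
Step 3: v_t1 = sqrt(mu*(2/r1 - 1/a_t)) = 7985.22 m/s
Step 4: dv1 = |7985.22 - 6369.27| = 1615.95 m/s
Step 5: v2 (circular at r2) = 3324.47 m/s, v_t2 = 2175.46 m/s
Step 6: dv2 = |3324.47 - 2175.46| = 1149.01 m/s
Step 7: Total delta-v = 1615.95 + 1149.01 = 2765.0 m/s

2765.0


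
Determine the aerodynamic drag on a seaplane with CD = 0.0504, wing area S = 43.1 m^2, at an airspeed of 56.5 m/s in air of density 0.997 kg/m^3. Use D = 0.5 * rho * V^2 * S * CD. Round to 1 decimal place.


Step 1: Dynamic pressure q = 0.5 * 0.997 * 56.5^2 = 1591.3366 Pa
Step 2: Drag D = q * S * CD = 1591.3366 * 43.1 * 0.0504
Step 3: D = 3456.8 N

3456.8


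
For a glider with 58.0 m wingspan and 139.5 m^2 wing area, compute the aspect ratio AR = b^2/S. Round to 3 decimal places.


Step 1: b^2 = 58.0^2 = 3364.0
Step 2: AR = 3364.0 / 139.5 = 24.115

24.115


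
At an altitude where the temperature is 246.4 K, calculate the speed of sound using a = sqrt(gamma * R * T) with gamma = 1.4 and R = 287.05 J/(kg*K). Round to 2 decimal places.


Step 1: gamma * R * T = 1.4 * 287.05 * 246.4 = 99020.768
Step 2: a = sqrt(99020.768) = 314.68 m/s

314.68


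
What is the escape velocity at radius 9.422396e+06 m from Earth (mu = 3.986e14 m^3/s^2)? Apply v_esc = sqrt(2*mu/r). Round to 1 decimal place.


Step 1: 2*mu/r = 2 * 3.986e14 / 9.422396e+06 = 84606930.1269
Step 2: v_esc = sqrt(84606930.1269) = 9198.2 m/s

9198.2


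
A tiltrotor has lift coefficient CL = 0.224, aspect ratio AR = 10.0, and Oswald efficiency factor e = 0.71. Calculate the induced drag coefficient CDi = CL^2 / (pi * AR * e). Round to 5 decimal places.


Step 1: CL^2 = 0.224^2 = 0.050176
Step 2: pi * AR * e = 3.14159 * 10.0 * 0.71 = 22.305308
Step 3: CDi = 0.050176 / 22.305308 = 0.00225

0.00225


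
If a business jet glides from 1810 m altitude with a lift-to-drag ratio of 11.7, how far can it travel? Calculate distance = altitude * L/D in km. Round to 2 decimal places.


Step 1: Glide distance = altitude * L/D = 1810 * 11.7 = 21177.0 m
Step 2: Convert to km: 21177.0 / 1000 = 21.18 km

21.18


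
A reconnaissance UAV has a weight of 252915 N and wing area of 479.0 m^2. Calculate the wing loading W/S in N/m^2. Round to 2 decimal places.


Step 1: Wing loading = W / S = 252915 / 479.0
Step 2: Wing loading = 528.01 N/m^2

528.01


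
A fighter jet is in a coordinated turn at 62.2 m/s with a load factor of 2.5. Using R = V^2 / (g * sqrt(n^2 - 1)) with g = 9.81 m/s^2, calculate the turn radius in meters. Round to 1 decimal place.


Step 1: V^2 = 62.2^2 = 3868.84
Step 2: n^2 - 1 = 2.5^2 - 1 = 5.25
Step 3: sqrt(5.25) = 2.291288
Step 4: R = 3868.84 / (9.81 * 2.291288) = 172.1 m

172.1


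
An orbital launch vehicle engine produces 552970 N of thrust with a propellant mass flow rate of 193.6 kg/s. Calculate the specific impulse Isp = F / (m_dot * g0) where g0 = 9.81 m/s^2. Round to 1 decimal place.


Step 1: m_dot * g0 = 193.6 * 9.81 = 1899.22
Step 2: Isp = 552970 / 1899.22 = 291.2 s

291.2


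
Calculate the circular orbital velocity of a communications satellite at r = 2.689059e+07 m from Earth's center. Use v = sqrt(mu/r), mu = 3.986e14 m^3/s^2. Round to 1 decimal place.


Step 1: mu / r = 3.986e14 / 2.689059e+07 = 14823029.1712
Step 2: v = sqrt(14823029.1712) = 3850.1 m/s

3850.1


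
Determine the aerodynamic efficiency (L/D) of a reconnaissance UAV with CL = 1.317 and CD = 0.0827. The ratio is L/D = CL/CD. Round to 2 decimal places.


Step 1: L/D = CL / CD = 1.317 / 0.0827
Step 2: L/D = 15.93

15.93


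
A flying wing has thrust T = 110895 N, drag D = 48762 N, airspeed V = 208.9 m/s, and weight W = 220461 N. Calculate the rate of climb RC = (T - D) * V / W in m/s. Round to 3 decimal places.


Step 1: Excess thrust = T - D = 110895 - 48762 = 62133 N
Step 2: Excess power = 62133 * 208.9 = 12979583.7 W
Step 3: RC = 12979583.7 / 220461 = 58.875 m/s

58.875


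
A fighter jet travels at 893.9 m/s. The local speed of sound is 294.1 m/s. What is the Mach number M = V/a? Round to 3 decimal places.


Step 1: M = V / a = 893.9 / 294.1
Step 2: M = 3.039

3.039


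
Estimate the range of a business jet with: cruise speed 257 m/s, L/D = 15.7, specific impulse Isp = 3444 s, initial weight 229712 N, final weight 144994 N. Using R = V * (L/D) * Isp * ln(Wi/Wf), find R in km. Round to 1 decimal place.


Step 1: Coefficient = V * (L/D) * Isp = 257 * 15.7 * 3444 = 13896195.6 m
Step 2: Wi/Wf = 229712 / 144994 = 1.584286
Step 3: ln(1.584286) = 0.460134
Step 4: R = 13896195.6 * 0.460134 = 6394111.9 m = 6394.1 km

6394.1


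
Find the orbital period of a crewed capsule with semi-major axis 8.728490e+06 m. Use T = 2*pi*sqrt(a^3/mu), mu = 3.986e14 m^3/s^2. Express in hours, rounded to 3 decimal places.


Step 1: a^3 / mu = 6.649934e+20 / 3.986e14 = 1.668323e+06
Step 2: sqrt(1.668323e+06) = 1291.6357 s
Step 3: T = 2*pi * 1291.6357 = 8115.59 s
Step 4: T in hours = 8115.59 / 3600 = 2.254 hours

2.254


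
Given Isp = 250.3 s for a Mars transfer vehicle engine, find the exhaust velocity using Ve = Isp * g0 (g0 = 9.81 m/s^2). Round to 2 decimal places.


Step 1: Ve = Isp * g0 = 250.3 * 9.81
Step 2: Ve = 2455.44 m/s

2455.44


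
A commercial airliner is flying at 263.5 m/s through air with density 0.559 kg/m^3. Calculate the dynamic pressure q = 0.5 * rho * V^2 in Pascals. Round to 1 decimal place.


Step 1: V^2 = 263.5^2 = 69432.25
Step 2: q = 0.5 * 0.559 * 69432.25
Step 3: q = 19406.3 Pa

19406.3


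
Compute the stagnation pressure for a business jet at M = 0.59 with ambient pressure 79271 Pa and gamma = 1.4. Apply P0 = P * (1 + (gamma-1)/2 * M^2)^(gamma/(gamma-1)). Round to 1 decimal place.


Step 1: (gamma-1)/2 * M^2 = 0.2 * 0.3481 = 0.06962
Step 2: 1 + 0.06962 = 1.06962
Step 3: Exponent gamma/(gamma-1) = 3.5
Step 4: P0 = 79271 * 1.06962^3.5 = 100327.0 Pa

100327.0


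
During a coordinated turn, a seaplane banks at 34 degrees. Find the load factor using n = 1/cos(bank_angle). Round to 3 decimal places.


Step 1: Convert 34 degrees to radians = 0.593412
Step 2: cos(34 deg) = 0.829038
Step 3: n = 1 / 0.829038 = 1.206

1.206


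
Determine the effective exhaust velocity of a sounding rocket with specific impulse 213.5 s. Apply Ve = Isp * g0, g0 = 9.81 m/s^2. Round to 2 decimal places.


Step 1: Ve = Isp * g0 = 213.5 * 9.81
Step 2: Ve = 2094.44 m/s

2094.44


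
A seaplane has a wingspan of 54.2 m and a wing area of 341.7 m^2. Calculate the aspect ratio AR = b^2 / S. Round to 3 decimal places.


Step 1: b^2 = 54.2^2 = 2937.64
Step 2: AR = 2937.64 / 341.7 = 8.597

8.597


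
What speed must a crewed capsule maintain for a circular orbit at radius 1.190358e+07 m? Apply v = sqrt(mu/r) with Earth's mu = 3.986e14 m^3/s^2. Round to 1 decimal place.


Step 1: mu / r = 3.986e14 / 1.190358e+07 = 33485724.4627
Step 2: v = sqrt(33485724.4627) = 5786.7 m/s

5786.7


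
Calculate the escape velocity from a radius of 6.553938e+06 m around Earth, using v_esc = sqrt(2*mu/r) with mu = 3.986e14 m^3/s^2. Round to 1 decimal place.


Step 1: 2*mu/r = 2 * 3.986e14 / 6.553938e+06 = 121636793.0243
Step 2: v_esc = sqrt(121636793.0243) = 11028.9 m/s

11028.9


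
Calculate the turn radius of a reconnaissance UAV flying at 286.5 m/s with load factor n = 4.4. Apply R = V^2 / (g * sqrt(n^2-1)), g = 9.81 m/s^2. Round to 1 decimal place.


Step 1: V^2 = 286.5^2 = 82082.25
Step 2: n^2 - 1 = 4.4^2 - 1 = 18.36
Step 3: sqrt(18.36) = 4.284857
Step 4: R = 82082.25 / (9.81 * 4.284857) = 1952.7 m

1952.7


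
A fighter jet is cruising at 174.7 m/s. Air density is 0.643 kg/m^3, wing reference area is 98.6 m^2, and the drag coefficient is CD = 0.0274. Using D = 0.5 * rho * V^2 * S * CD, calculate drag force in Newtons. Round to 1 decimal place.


Step 1: Dynamic pressure q = 0.5 * 0.643 * 174.7^2 = 9812.2089 Pa
Step 2: Drag D = q * S * CD = 9812.2089 * 98.6 * 0.0274
Step 3: D = 26509.1 N

26509.1


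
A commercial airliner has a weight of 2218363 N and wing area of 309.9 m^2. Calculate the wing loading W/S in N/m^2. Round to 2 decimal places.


Step 1: Wing loading = W / S = 2218363 / 309.9
Step 2: Wing loading = 7158.32 N/m^2

7158.32


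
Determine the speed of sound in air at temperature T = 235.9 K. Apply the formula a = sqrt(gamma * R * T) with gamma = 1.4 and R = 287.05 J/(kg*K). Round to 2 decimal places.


Step 1: gamma * R * T = 1.4 * 287.05 * 235.9 = 94801.133
Step 2: a = sqrt(94801.133) = 307.90 m/s

307.90


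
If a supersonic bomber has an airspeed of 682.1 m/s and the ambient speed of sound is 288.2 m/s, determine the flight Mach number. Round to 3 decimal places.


Step 1: M = V / a = 682.1 / 288.2
Step 2: M = 2.367

2.367


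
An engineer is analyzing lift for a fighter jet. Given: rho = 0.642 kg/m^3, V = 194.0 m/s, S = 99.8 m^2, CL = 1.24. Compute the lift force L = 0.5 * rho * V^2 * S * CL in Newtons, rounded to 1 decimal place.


Step 1: Calculate dynamic pressure q = 0.5 * 0.642 * 194.0^2 = 0.5 * 0.642 * 37636.0 = 12081.156 Pa
Step 2: Multiply by wing area and lift coefficient: L = 12081.156 * 99.8 * 1.24
Step 3: L = 1205699.3688 * 1.24 = 1495067.2 N

1495067.2


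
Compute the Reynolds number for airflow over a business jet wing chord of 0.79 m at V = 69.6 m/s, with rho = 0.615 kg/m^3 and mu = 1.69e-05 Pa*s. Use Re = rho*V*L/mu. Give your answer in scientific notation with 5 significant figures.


Step 1: Numerator = rho * V * L = 0.615 * 69.6 * 0.79 = 33.81516
Step 2: Re = 33.81516 / 1.69e-05
Step 3: Re = 2.0009e+06

2.0009e+06


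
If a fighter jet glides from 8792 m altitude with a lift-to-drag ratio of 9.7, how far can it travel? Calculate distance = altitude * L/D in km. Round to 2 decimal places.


Step 1: Glide distance = altitude * L/D = 8792 * 9.7 = 85282.4 m
Step 2: Convert to km: 85282.4 / 1000 = 85.28 km

85.28


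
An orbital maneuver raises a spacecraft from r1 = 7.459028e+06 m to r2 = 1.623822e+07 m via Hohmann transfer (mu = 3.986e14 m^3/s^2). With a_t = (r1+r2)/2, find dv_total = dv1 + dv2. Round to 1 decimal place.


Step 1: Transfer semi-major axis a_t = (7.459028e+06 + 1.623822e+07) / 2 = 1.184862e+07 m
Step 2: v1 (circular at r1) = sqrt(mu/r1) = 7310.17 m/s
Step 3: v_t1 = sqrt(mu*(2/r1 - 1/a_t)) = 8557.81 m/s
Step 4: dv1 = |8557.81 - 7310.17| = 1247.64 m/s
Step 5: v2 (circular at r2) = 4954.5 m/s, v_t2 = 3931.03 m/s
Step 6: dv2 = |4954.5 - 3931.03| = 1023.46 m/s
Step 7: Total delta-v = 1247.64 + 1023.46 = 2271.1 m/s

2271.1


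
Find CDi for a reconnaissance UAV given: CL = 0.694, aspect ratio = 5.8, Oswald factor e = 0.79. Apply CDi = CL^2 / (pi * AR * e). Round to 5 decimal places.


Step 1: CL^2 = 0.694^2 = 0.481636
Step 2: pi * AR * e = 3.14159 * 5.8 * 0.79 = 14.394778
Step 3: CDi = 0.481636 / 14.394778 = 0.03346

0.03346


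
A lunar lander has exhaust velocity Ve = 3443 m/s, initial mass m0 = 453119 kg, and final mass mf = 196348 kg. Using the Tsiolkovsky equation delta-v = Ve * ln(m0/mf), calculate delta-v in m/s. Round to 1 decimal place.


Step 1: Mass ratio m0/mf = 453119 / 196348 = 2.307734
Step 2: ln(2.307734) = 0.836266
Step 3: delta-v = 3443 * 0.836266 = 2879.3 m/s

2879.3


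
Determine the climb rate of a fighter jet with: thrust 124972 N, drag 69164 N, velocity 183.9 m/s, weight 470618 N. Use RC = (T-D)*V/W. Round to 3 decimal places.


Step 1: Excess thrust = T - D = 124972 - 69164 = 55808 N
Step 2: Excess power = 55808 * 183.9 = 10263091.2 W
Step 3: RC = 10263091.2 / 470618 = 21.808 m/s

21.808


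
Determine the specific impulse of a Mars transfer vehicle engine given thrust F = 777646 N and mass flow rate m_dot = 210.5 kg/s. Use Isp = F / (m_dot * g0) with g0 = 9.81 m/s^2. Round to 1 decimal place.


Step 1: m_dot * g0 = 210.5 * 9.81 = 2065.01
Step 2: Isp = 777646 / 2065.01 = 376.6 s

376.6


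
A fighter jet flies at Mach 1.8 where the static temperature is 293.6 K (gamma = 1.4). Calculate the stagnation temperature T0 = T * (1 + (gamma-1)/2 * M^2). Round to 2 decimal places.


Step 1: (gamma-1)/2 = 0.2
Step 2: M^2 = 3.24
Step 3: 1 + 0.2 * 3.24 = 1.648
Step 4: T0 = 293.6 * 1.648 = 483.85 K

483.85


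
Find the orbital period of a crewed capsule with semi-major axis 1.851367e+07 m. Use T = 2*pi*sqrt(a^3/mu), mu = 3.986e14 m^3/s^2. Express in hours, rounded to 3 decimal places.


Step 1: a^3 / mu = 6.345671e+21 / 3.986e14 = 1.591990e+07
Step 2: sqrt(1.591990e+07) = 3989.9746 s
Step 3: T = 2*pi * 3989.9746 = 25069.75 s
Step 4: T in hours = 25069.75 / 3600 = 6.964 hours

6.964


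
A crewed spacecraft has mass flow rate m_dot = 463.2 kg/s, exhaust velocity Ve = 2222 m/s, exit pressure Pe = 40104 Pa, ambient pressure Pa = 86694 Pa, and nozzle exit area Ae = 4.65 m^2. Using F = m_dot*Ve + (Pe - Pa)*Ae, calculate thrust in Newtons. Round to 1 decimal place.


Step 1: Momentum thrust = m_dot * Ve = 463.2 * 2222 = 1029230.4 N
Step 2: Pressure thrust = (Pe - Pa) * Ae = (40104 - 86694) * 4.65 = -216643.50 N
Step 3: Total thrust F = 1029230.4 + -216643.50 = 812586.9 N

812586.9


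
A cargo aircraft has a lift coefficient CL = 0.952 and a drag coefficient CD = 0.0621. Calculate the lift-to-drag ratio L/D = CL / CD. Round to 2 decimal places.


Step 1: L/D = CL / CD = 0.952 / 0.0621
Step 2: L/D = 15.33

15.33


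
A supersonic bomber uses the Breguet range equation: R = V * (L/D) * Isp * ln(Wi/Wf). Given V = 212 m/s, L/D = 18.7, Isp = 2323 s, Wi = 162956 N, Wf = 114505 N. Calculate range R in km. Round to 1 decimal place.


Step 1: Coefficient = V * (L/D) * Isp = 212 * 18.7 * 2323 = 9209301.2 m
Step 2: Wi/Wf = 162956 / 114505 = 1.423134
Step 3: ln(1.423134) = 0.352862
Step 4: R = 9209301.2 * 0.352862 = 3249610.0 m = 3249.6 km

3249.6


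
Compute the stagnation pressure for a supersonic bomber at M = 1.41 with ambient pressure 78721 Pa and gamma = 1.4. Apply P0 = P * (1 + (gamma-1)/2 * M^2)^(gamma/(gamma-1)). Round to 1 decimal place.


Step 1: (gamma-1)/2 * M^2 = 0.2 * 1.9881 = 0.39762
Step 2: 1 + 0.39762 = 1.39762
Step 3: Exponent gamma/(gamma-1) = 3.5
Step 4: P0 = 78721 * 1.39762^3.5 = 254069.5 Pa

254069.5


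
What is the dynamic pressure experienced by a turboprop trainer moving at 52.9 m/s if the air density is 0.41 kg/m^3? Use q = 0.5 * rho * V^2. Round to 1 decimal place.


Step 1: V^2 = 52.9^2 = 2798.41
Step 2: q = 0.5 * 0.41 * 2798.41
Step 3: q = 573.7 Pa

573.7


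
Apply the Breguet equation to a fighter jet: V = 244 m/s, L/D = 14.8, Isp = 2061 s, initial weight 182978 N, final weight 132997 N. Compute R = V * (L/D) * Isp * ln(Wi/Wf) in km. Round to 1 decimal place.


Step 1: Coefficient = V * (L/D) * Isp = 244 * 14.8 * 2061 = 7442683.2 m
Step 2: Wi/Wf = 182978 / 132997 = 1.375805
Step 3: ln(1.375805) = 0.319039
Step 4: R = 7442683.2 * 0.319039 = 2374508.9 m = 2374.5 km

2374.5


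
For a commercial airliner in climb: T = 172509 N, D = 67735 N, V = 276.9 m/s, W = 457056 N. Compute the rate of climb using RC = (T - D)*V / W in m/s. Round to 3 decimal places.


Step 1: Excess thrust = T - D = 172509 - 67735 = 104774 N
Step 2: Excess power = 104774 * 276.9 = 29011920.6 W
Step 3: RC = 29011920.6 / 457056 = 63.476 m/s

63.476


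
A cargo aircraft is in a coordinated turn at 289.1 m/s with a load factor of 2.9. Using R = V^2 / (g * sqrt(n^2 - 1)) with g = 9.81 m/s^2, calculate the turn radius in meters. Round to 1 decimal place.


Step 1: V^2 = 289.1^2 = 83578.81
Step 2: n^2 - 1 = 2.9^2 - 1 = 7.41
Step 3: sqrt(7.41) = 2.722132
Step 4: R = 83578.81 / (9.81 * 2.722132) = 3129.8 m

3129.8


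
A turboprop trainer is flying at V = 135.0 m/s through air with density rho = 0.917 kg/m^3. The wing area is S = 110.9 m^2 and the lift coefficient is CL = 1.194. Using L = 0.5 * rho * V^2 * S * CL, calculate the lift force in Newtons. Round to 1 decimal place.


Step 1: Calculate dynamic pressure q = 0.5 * 0.917 * 135.0^2 = 0.5 * 0.917 * 18225.0 = 8356.1625 Pa
Step 2: Multiply by wing area and lift coefficient: L = 8356.1625 * 110.9 * 1.194
Step 3: L = 926698.4213 * 1.194 = 1106477.9 N

1106477.9


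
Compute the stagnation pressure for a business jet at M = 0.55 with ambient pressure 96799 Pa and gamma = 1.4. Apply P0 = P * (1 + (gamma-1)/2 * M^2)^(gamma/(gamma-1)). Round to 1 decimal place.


Step 1: (gamma-1)/2 * M^2 = 0.2 * 0.3025 = 0.0605
Step 2: 1 + 0.0605 = 1.0605
Step 3: Exponent gamma/(gamma-1) = 3.5
Step 4: P0 = 96799 * 1.0605^3.5 = 118893.5 Pa

118893.5


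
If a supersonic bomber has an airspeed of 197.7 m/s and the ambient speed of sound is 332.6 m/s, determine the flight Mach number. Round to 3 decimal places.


Step 1: M = V / a = 197.7 / 332.6
Step 2: M = 0.594

0.594


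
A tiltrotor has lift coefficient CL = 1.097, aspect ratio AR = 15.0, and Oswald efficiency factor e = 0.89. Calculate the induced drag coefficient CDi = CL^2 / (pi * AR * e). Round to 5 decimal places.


Step 1: CL^2 = 1.097^2 = 1.203409
Step 2: pi * AR * e = 3.14159 * 15.0 * 0.89 = 41.940262
Step 3: CDi = 1.203409 / 41.940262 = 0.02869

0.02869


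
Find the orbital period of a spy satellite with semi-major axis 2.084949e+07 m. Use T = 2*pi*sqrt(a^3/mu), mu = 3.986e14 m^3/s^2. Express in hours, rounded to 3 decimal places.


Step 1: a^3 / mu = 9.063299e+21 / 3.986e14 = 2.273783e+07
Step 2: sqrt(2.273783e+07) = 4768.4201 s
Step 3: T = 2*pi * 4768.4201 = 29960.87 s
Step 4: T in hours = 29960.87 / 3600 = 8.322 hours

8.322


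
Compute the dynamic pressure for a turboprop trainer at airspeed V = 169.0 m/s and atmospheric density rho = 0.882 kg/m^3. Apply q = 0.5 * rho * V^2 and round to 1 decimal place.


Step 1: V^2 = 169.0^2 = 28561.0
Step 2: q = 0.5 * 0.882 * 28561.0
Step 3: q = 12595.4 Pa

12595.4


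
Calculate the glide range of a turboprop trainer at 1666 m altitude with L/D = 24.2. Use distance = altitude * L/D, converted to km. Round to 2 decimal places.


Step 1: Glide distance = altitude * L/D = 1666 * 24.2 = 40317.2 m
Step 2: Convert to km: 40317.2 / 1000 = 40.32 km

40.32


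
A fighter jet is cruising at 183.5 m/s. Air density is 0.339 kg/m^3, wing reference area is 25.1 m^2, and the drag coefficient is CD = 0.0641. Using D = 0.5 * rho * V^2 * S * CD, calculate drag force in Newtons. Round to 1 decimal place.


Step 1: Dynamic pressure q = 0.5 * 0.339 * 183.5^2 = 5707.4464 Pa
Step 2: Drag D = q * S * CD = 5707.4464 * 25.1 * 0.0641
Step 3: D = 9182.8 N

9182.8


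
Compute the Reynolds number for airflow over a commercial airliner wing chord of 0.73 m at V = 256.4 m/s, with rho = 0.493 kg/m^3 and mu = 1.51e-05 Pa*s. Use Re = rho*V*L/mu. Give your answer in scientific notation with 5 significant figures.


Step 1: Numerator = rho * V * L = 0.493 * 256.4 * 0.73 = 92.275796
Step 2: Re = 92.275796 / 1.51e-05
Step 3: Re = 6.1110e+06

6.1110e+06


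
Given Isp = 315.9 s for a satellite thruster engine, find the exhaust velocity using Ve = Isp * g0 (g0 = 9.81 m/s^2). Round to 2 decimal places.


Step 1: Ve = Isp * g0 = 315.9 * 9.81
Step 2: Ve = 3098.98 m/s

3098.98


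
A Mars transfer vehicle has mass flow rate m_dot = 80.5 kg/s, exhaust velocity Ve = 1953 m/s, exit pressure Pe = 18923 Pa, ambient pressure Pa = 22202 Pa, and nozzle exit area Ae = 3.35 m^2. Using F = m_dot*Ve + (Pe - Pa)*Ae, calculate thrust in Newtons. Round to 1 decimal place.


Step 1: Momentum thrust = m_dot * Ve = 80.5 * 1953 = 157216.5 N
Step 2: Pressure thrust = (Pe - Pa) * Ae = (18923 - 22202) * 3.35 = -10984.65 N
Step 3: Total thrust F = 157216.5 + -10984.65 = 146231.9 N

146231.9


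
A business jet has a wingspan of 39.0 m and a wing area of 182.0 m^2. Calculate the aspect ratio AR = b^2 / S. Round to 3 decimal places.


Step 1: b^2 = 39.0^2 = 1521.0
Step 2: AR = 1521.0 / 182.0 = 8.357

8.357


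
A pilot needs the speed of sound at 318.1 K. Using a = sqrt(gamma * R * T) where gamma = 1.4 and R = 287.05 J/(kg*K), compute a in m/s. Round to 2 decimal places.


Step 1: gamma * R * T = 1.4 * 287.05 * 318.1 = 127834.847
Step 2: a = sqrt(127834.847) = 357.54 m/s

357.54


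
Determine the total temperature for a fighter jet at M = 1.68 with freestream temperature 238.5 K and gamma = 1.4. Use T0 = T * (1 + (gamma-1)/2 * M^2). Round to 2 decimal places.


Step 1: (gamma-1)/2 = 0.2
Step 2: M^2 = 2.8224
Step 3: 1 + 0.2 * 2.8224 = 1.56448
Step 4: T0 = 238.5 * 1.56448 = 373.13 K

373.13


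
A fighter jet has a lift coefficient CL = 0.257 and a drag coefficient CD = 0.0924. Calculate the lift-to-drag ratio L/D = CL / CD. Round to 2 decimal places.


Step 1: L/D = CL / CD = 0.257 / 0.0924
Step 2: L/D = 2.78

2.78


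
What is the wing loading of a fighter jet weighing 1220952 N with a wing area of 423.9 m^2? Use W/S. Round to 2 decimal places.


Step 1: Wing loading = W / S = 1220952 / 423.9
Step 2: Wing loading = 2880.28 N/m^2

2880.28


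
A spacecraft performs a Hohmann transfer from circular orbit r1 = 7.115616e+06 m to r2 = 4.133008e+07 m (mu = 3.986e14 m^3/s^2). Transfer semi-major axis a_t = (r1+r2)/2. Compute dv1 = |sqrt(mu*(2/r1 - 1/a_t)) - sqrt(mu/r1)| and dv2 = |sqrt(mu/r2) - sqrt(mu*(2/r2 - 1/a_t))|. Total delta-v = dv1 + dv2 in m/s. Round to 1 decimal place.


Step 1: Transfer semi-major axis a_t = (7.115616e+06 + 4.133008e+07) / 2 = 2.422285e+07 m
Step 2: v1 (circular at r1) = sqrt(mu/r1) = 7484.49 m/s
Step 3: v_t1 = sqrt(mu*(2/r1 - 1/a_t)) = 9776.49 m/s
Step 4: dv1 = |9776.49 - 7484.49| = 2292.0 m/s
Step 5: v2 (circular at r2) = 3105.53 m/s, v_t2 = 1683.17 m/s
Step 6: dv2 = |3105.53 - 1683.17| = 1422.35 m/s
Step 7: Total delta-v = 2292.0 + 1422.35 = 3714.3 m/s

3714.3
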